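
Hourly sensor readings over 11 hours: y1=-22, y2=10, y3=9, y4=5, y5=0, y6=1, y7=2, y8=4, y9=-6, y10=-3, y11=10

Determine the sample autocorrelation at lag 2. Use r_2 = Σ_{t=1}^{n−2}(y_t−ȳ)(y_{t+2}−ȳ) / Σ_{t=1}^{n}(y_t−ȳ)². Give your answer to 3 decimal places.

Mean ȳ = (-22 + 10 + 9 + 5 + 0 + 1 + 2 + 4 − 6 − 3 + 10)/11 = 0.9091
Numerator Σ_{t=1}^{9}(y_t−ȳ)(y_{t+2}−ȳ) = -238.2893
Denominator Σ(y_t−ȳ)² = 846.9091
r_2 = -238.2893 / 846.9091 = -0.281

-0.281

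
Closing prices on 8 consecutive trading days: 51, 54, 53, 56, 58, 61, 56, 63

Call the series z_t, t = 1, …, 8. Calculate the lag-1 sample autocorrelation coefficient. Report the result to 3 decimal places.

Mean z̄ = (51 + 54 + 53 + 56 + 58 + 61 + 56 + 63)/8 = 56.5000
Deviations from mean: -5.5000, -2.5000, -3.5000, -0.5000, 1.5000, 4.5000, -0.5000, 6.5000
Numerator Σ_{t=1}^{7}(z_t−z̄)(z_{t+1}−z̄) = 24.7500
Denominator Σ(z_t−z̄)² = 114.0000
r_1 = 24.7500 / 114.0000 = 0.217

0.217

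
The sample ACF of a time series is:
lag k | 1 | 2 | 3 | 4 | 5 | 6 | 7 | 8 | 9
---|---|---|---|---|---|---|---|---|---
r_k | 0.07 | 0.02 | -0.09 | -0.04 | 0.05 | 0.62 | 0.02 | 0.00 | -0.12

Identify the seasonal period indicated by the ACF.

The largest autocorrelation is r_6 = 0.62; the remaining lags stay at or below 0.07.
The dominant spike at lag 6 indicates a seasonal period of 6.

6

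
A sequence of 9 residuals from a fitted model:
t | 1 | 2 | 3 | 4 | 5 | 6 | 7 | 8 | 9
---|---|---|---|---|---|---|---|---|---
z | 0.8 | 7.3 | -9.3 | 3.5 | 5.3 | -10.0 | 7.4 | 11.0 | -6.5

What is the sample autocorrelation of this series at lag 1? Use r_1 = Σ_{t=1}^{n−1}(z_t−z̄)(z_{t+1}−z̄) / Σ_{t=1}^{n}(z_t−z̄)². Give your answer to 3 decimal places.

Mean z̄ = (0.8 + 7.3 − 9.3 + 3.5 + 5.3 − 10.0 + 7.4 + 11.0 − 6.5)/9 = 1.0556
Numerator Σ_{t=1}^{8}(z_t−z̄)(z_{t+1}−z̄) = -210.3086
Denominator Σ(z_t−z̄)² = 488.7422
r_1 = -210.3086 / 488.7422 = -0.430

-0.430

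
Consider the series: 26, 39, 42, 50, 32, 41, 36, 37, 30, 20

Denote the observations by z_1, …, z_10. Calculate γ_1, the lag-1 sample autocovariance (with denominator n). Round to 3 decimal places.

Mean z̄ = (26 + 39 + 42 + 50 + 32 + 41 + 36 + 37 + 30 + 20)/10 = 35.3000
Σ_{t=1}^{9}(z_t−z̄)(z_{t+1}−z̄) = 98.8100
γ_1 = 98.8100 / 10 = 9.881

9.881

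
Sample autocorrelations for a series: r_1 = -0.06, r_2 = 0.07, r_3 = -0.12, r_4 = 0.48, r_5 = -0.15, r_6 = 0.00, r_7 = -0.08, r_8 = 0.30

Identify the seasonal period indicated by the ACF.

4

The largest autocorrelation is r_4 = 0.48, with a weaker echo at lag 8 (0.30); the remaining lags stay at or below 0.07.
The dominant spike at lag 4 indicates a seasonal period of 4.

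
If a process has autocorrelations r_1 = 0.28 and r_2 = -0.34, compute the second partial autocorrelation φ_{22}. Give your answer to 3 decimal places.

φ_{22} = (r_2 − r_1²) / (1 − r_1²)
r_1² = (0.28)² = 0.0784
Numerator = -0.34 − 0.0784 = -0.4184; denominator = 1 − 0.0784 = 0.9216
φ_{22} = -0.4184 / 0.9216 = -0.454

-0.454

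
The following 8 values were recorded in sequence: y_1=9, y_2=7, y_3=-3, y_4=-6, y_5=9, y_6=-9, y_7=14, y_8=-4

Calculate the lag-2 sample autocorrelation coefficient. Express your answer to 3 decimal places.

Mean ȳ = (9 + 7 − 3 − 6 + 9 − 9 + 14 − 4)/8 = 2.1250
Deviations from mean: 6.8750, 4.8750, -5.1250, -8.1250, 6.8750, -11.1250, 11.8750, -6.1250
Numerator Σ_{t=1}^{6}(y_t−ȳ)(y_{t+2}−ȳ) = 130.0938
Denominator Σ(y_t−ȳ)² = 512.8750
r_2 = 130.0938 / 512.8750 = 0.254

0.254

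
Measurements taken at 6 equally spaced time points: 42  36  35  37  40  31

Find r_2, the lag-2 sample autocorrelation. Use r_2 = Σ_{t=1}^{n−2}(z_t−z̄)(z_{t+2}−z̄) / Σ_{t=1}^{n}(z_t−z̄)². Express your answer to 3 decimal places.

-0.219

Mean z̄ = (42 + 36 + 35 + 37 + 40 + 31)/6 = 36.8333
Numerator Σ_{t=1}^{4}(z_t−z̄)(z_{t+2}−z̄) = -16.3889
Denominator Σ(z_t−z̄)² = 74.8333
r_2 = -16.3889 / 74.8333 = -0.219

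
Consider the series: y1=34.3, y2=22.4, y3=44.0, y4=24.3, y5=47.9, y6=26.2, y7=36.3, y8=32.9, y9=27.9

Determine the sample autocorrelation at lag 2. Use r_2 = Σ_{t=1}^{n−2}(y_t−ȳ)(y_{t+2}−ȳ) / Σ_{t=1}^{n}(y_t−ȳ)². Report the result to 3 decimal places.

0.591

Mean ȳ = (34.3 + 22.4 + 44.0 + 24.3 + 47.9 + 26.2 + 36.3 + 32.9 + 27.9)/9 = 32.9111
Σ(y_t−ȳ)(y_{t+2}−ȳ) = (15.4012) + (90.5123) + (166.2101) + (57.7901) + (50.7957) + (0.0746) + (-16.9821) = 363.8020
Denominator Σ(y_t−ȳ)² = 615.8289
r_2 = 363.8020 / 615.8289 = 0.591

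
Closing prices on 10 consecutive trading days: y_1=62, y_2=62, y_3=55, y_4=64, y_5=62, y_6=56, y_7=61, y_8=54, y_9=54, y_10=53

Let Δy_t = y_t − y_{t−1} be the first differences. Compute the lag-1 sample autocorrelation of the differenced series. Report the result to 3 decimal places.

-0.606

First differences Δy: 0, -7, 9, -2, -6, 5, -7, 0, -1
Mean of differences = -1.0000
Numerator Σ(Δy_t−Δȳ)(Δy_{t+1}−Δȳ) = -143.0000
Denominator Σ(Δy_t−Δȳ)² = 236.0000
r_1(Δy) = -143.0000 / 236.0000 = -0.606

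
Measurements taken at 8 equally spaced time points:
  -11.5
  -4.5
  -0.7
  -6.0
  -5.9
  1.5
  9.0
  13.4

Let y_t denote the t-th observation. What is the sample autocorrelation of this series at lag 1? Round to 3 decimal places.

Mean ȳ = (-11.5 − 4.5 − 0.7 − 6.0 − 5.9 + 1.5 + 9.0 + 13.4)/8 = -0.5875
Deviations from mean: -10.9125, -3.9125, -0.1125, -5.4125, -5.3125, 2.0875, 9.5875, 13.9875
Numerator Σ_{t=1}^{7}(y_t−ȳ)(y_{t+1}−ȳ) = 215.5273
Denominator Σ(y_t−ȳ)² = 483.8488
r_1 = 215.5273 / 483.8488 = 0.445

0.445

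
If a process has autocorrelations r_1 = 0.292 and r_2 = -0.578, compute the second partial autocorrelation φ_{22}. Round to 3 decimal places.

φ_{22} = (r_2 − r_1²) / (1 − r_1²)
r_1² = (0.292)² = 0.085264
Numerator = -0.578 − 0.0853 = -0.6633; denominator = 1 − 0.0853 = 0.9147
φ_{22} = -0.6633 / 0.9147 = -0.725

-0.725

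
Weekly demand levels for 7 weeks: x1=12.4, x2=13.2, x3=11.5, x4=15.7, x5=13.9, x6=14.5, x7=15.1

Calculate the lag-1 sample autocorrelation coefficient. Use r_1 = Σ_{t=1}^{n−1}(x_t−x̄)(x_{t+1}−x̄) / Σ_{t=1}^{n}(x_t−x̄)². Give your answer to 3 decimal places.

Mean x̄ = (12.4 + 13.2 + 11.5 + 15.7 + 13.9 + 14.5 + 15.1)/7 = 13.7571
Deviations from mean: -1.3571, -0.5571, -2.2571, 1.9429, 0.1429, 0.7429, 1.3429
Numerator Σ_{t=1}^{6}(x_t−x̄)(x_{t+1}−x̄) = -0.9904
Denominator Σ(x_t−x̄)² = 13.3971
r_1 = -0.9904 / 13.3971 = -0.074

-0.074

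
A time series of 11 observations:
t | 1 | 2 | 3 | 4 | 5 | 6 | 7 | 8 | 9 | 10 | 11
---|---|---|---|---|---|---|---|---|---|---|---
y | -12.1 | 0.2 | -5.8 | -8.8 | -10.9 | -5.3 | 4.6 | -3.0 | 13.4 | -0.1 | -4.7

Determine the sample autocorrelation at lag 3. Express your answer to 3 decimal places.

Mean ȳ = (-12.1 + 0.2 − 5.8 − 8.8 − 10.9 − 5.3 + 4.6 − 3.0 + 13.4 − 0.1 − 4.7)/11 = -2.9545
Numerator Σ_{t=1}^{8}(y_t−ȳ)(y_{t+3}−ȳ) = -25.4444
Denominator Σ(y_t−ȳ)² = 540.2273
r_3 = -25.4444 / 540.2273 = -0.047

-0.047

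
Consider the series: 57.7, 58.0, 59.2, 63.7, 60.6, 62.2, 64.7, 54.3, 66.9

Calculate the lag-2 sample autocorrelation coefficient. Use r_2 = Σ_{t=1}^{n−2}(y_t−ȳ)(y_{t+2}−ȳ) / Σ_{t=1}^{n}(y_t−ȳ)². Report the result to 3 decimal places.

Mean ȳ = (57.7 + 58.0 + 59.2 + 63.7 + 60.6 + 62.2 + 64.7 + 54.3 + 66.9)/9 = 60.8111
Σ(y_t−ȳ)(y_{t+2}−ȳ) = (5.0123) + (-8.1210) + (0.3401) + (4.0123) + (-0.8210) + (-9.0432) + (23.6790) = 15.0586
Denominator Σ(y_t−ȳ)² = 125.0889
r_2 = 15.0586 / 125.0889 = 0.120

0.120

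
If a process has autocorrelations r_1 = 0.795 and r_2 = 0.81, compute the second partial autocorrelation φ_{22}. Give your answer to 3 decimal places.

φ_{22} = (r_2 − r_1²) / (1 − r_1²)
r_1² = (0.795)² = 0.632025
Numerator = 0.81 − 0.6320 = 0.1780; denominator = 1 − 0.6320 = 0.3680
φ_{22} = 0.1780 / 0.3680 = 0.484

0.484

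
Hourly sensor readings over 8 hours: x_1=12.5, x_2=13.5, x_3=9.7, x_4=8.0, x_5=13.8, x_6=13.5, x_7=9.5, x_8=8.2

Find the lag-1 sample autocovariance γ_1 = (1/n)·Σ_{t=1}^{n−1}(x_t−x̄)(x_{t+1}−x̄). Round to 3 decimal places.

Mean x̄ = (12.5 + 13.5 + 9.7 + 8.0 + 13.8 + 13.5 + 9.5 + 8.2)/8 = 11.0875
Σ_{t=1}^{7}(x_t−x̄)(x_{t+1}−x̄) = 3.2673
γ_1 = 3.2673 / 8 = 0.408

0.408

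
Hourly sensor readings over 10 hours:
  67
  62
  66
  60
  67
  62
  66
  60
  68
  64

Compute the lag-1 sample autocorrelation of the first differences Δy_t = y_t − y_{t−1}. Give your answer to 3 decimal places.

-0.862

First differences Δy: -5, 4, -6, 7, -5, 4, -6, 8, -4
Mean of differences = -0.3333
Numerator Σ(Δy_t−Δȳ)(Δy_{t+1}−Δȳ) = -243.1111
Denominator Σ(Δy_t−Δȳ)² = 282.0000
r_1(Δy) = -243.1111 / 282.0000 = -0.862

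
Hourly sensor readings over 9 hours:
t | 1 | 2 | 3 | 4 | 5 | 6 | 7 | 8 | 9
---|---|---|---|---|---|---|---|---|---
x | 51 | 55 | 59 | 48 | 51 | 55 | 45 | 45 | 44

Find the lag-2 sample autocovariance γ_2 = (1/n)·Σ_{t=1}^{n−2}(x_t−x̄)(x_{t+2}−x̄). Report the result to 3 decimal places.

-0.543

Mean x̄ = (51 + 55 + 59 + 48 + 51 + 55 + 45 + 45 + 44)/9 = 50.3333
Σ_{t=1}^{7}(x_t−x̄)(x_{t+2}−x̄) = -4.8889
γ_2 = -4.8889 / 9 = -0.543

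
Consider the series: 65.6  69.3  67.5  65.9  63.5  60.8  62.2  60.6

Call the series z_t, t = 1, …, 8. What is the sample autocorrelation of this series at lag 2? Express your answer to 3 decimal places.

Mean z̄ = (65.6 + 69.3 + 67.5 + 65.9 + 63.5 + 60.8 + 62.2 + 60.6)/8 = 64.4250
Deviations from mean: 1.1750, 4.8750, 3.0750, 1.4750, -0.9250, -3.6250, -2.2250, -3.8250
Σ(z_t−z̄)(z_{t+2}−z̄) = (3.6131) + (7.1906) + (-2.8444) + (-5.3469) + (2.0581) + (13.8656) = 18.5363
Denominator Σ(z_t−z̄)² = 70.3550
r_2 = 18.5363 / 70.3550 = 0.263

0.263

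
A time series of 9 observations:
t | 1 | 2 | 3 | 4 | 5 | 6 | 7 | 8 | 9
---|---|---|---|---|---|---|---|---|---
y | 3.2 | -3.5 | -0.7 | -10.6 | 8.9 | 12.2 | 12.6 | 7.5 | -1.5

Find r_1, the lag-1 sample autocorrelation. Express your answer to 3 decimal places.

Mean ȳ = (3.2 − 3.5 − 0.7 − 10.6 + 8.9 + 12.2 + 12.6 + 7.5 − 1.5)/9 = 3.1222
Numerator Σ_{t=1}^{8}(y_t−ȳ)(y_{t+1}−ȳ) = 157.7051
Denominator Σ(y_t−ȳ)² = 492.9156
r_1 = 157.7051 / 492.9156 = 0.320

0.320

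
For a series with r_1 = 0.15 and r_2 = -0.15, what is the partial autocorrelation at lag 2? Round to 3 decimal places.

φ_{22} = (r_2 − r_1²) / (1 − r_1²)
r_1² = (0.15)² = 0.0225
Numerator = -0.15 − 0.0225 = -0.1725; denominator = 1 − 0.0225 = 0.9775
φ_{22} = -0.1725 / 0.9775 = -0.176

-0.176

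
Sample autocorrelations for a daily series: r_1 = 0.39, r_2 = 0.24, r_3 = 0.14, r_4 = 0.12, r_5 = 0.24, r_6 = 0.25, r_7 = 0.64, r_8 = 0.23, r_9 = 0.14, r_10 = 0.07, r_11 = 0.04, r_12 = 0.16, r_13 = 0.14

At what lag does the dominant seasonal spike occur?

7

The largest autocorrelation is r_7 = 0.64; the remaining lags stay at or below 0.39. The elevated value at lag 1 (0.39), dropping to 0.24 at lag 2, reflects decaying short-term dependence rather than seasonality.
The dominant spike at lag 7 indicates a seasonal period of 7.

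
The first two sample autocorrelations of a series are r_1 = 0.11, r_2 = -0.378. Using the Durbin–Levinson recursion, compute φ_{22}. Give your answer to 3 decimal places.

-0.395

φ_{22} = (r_2 − r_1²) / (1 − r_1²)
r_1² = (0.11)² = 0.0121
Numerator = -0.378 − 0.0121 = -0.3901; denominator = 1 − 0.0121 = 0.9879
φ_{22} = -0.3901 / 0.9879 = -0.395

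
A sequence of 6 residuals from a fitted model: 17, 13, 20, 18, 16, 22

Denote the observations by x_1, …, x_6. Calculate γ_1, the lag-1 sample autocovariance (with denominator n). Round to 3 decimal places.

-2.463

Mean x̄ = (17 + 13 + 20 + 18 + 16 + 22)/6 = 17.6667
Σ_{t=1}^{5}(x_t−x̄)(x_{t+1}−x̄) = -14.7778
γ_1 = -14.7778 / 6 = -2.463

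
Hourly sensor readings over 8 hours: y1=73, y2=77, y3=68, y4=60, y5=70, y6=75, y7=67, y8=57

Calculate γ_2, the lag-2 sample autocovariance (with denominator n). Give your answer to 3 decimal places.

Mean ȳ = (73 + 77 + 68 + 60 + 70 + 75 + 67 + 57)/8 = 68.3750
Σ_{t=1}^{6}(y_t−ȳ)(y_{t+2}−ȳ) = -207.6563
γ_2 = -207.6563 / 8 = -25.957

-25.957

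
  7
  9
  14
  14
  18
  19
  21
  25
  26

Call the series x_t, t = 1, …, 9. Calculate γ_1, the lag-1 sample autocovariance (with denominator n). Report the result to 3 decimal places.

Mean x̄ = (7 + 9 + 14 + 14 + 18 + 19 + 21 + 25 + 26)/9 = 17.0000
Σ_{t=1}^{8}(x_t−x̄)(x_{t+1}−x̄) = 224.0000
γ_1 = 224.0000 / 9 = 24.889

24.889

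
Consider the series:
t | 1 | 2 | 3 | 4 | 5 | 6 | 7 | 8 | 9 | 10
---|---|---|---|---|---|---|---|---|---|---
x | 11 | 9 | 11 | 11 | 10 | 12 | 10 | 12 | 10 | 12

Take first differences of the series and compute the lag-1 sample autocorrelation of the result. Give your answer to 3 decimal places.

First differences Δx: -2, 2, 0, -1, 2, -2, 2, -2, 2
Mean of differences = 0.1111
Numerator Σ(Δx_t−Δx̄)(Δx_{t+1}−Δx̄) = -22.1235
Denominator Σ(Δx_t−Δx̄)² = 28.8889
r_1(Δx) = -22.1235 / 28.8889 = -0.766

-0.766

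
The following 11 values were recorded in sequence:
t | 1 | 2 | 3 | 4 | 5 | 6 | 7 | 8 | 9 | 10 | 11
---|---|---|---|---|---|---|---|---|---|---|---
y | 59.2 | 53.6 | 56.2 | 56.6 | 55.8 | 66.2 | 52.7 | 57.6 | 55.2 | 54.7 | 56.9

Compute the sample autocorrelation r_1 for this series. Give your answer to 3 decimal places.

-0.421

Mean ȳ = (59.2 + 53.6 + 56.2 + 56.6 + 55.8 + 66.2 + 52.7 + 57.6 + 55.2 + 54.7 + 56.9)/11 = 56.7909
Numerator Σ_{t=1}^{10}(y_t−ȳ)(y_{t+1}−ȳ) = -54.8137
Denominator Σ(y_t−ȳ)² = 130.1891
r_1 = -54.8137 / 130.1891 = -0.421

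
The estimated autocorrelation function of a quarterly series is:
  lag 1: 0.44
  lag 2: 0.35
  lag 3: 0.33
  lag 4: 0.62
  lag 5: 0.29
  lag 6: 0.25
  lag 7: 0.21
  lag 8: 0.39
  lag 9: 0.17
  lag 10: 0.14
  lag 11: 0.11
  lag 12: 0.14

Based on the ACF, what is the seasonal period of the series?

4

The largest autocorrelation is r_4 = 0.62; the remaining lags stay at or below 0.44. The elevated value at lag 1 (0.44), dropping to 0.35 at lag 2, reflects decaying short-term dependence rather than seasonality.
The dominant spike at lag 4 indicates a seasonal period of 4.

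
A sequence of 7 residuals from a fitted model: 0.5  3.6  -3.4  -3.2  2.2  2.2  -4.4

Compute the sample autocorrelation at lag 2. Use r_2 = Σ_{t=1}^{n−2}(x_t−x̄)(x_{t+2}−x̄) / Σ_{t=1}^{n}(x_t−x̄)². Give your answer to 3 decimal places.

-0.621

Mean x̄ = (0.5 + 3.6 − 3.4 − 3.2 + 2.2 + 2.2 − 4.4)/7 = -0.3571
Deviations from mean: 0.8571, 3.9571, -3.0429, -2.8429, 2.5571, 2.5571, -4.0429
Numerator Σ_{t=1}^{5}(x_t−x̄)(x_{t+2}−x̄) = -39.2465
Denominator Σ(x_t−x̄)² = 63.1571
r_2 = -39.2465 / 63.1571 = -0.621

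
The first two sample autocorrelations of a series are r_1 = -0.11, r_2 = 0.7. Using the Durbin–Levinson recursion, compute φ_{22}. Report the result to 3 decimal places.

0.696

φ_{22} = (r_2 − r_1²) / (1 − r_1²)
r_1² = (-0.11)² = 0.0121
Numerator = 0.7 − 0.0121 = 0.6879; denominator = 1 − 0.0121 = 0.9879
φ_{22} = 0.6879 / 0.9879 = 0.696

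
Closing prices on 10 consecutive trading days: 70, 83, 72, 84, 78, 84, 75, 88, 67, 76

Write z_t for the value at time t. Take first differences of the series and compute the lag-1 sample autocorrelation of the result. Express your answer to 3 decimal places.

First differences Δz: 13, -11, 12, -6, 6, -9, 13, -21, 9
Mean of differences = 0.6667
Numerator Σ(Δz_t−Δz̄)(Δz_{t+1}−Δz̄) = -1005.7778
Denominator Σ(Δz_t−Δz̄)² = 1274.0000
r_1(Δz) = -1005.7778 / 1274.0000 = -0.789

-0.789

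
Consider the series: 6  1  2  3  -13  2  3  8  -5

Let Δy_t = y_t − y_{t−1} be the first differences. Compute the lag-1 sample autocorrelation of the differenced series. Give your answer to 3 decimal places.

-0.432

First differences Δy: -5, 1, 1, -16, 15, 1, 5, -13
Mean of differences = -1.3750
Numerator Σ(Δy_t−Δȳ)(Δy_{t+1}−Δȳ) = -297.2656
Denominator Σ(Δy_t−Δȳ)² = 687.8750
r_1(Δy) = -297.2656 / 687.8750 = -0.432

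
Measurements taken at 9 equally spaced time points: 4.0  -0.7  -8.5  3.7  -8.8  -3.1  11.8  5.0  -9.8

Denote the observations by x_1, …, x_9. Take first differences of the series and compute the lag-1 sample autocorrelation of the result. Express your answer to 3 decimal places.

First differences Δx: -4.7, -7.8, 12.2, -12.5, 5.7, 14.9, -6.8, -14.8
Mean of differences = -1.7250
Numerator Σ(Δx_t−Δx̄)(Δx_{t+1}−Δx̄) = -191.1431
Denominator Σ(Δx_t−Δx̄)² = 883.9950
r_1(Δx) = -191.1431 / 883.9950 = -0.216

-0.216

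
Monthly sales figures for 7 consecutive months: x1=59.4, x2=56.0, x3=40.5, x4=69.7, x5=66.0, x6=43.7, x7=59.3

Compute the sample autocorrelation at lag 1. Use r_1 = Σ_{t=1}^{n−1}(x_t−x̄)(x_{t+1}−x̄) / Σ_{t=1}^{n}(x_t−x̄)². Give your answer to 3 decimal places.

-0.339

Mean x̄ = (59.4 + 56.0 + 40.5 + 69.7 + 66.0 + 43.7 + 59.3)/7 = 56.3714
Σ(x_t−x̄)(x_{t+1}−x̄) = (-1.1249) + (5.8951) + (-211.5435) + (128.3351) + (-122.0078) + (-37.1092) = -237.5551
Denominator Σ(x_t−x̄)² = 700.7143
r_1 = -237.5551 / 700.7143 = -0.339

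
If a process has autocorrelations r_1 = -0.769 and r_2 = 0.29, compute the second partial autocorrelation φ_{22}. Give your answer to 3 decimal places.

φ_{22} = (r_2 − r_1²) / (1 − r_1²)
r_1² = (-0.769)² = 0.591361
Numerator = 0.29 − 0.5914 = -0.3014; denominator = 1 − 0.5914 = 0.4086
φ_{22} = -0.3014 / 0.4086 = -0.737

-0.737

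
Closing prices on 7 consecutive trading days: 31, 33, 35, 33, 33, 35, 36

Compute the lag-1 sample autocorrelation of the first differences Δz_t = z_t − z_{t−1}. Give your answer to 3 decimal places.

First differences Δz: 2, 2, -2, 0, 2, 1
Mean of differences = 0.8333
Numerator Σ(Δz_t−Δz̄)(Δz_{t+1}−Δz̄) = -0.3611
Denominator Σ(Δz_t−Δz̄)² = 12.8333
r_1(Δz) = -0.3611 / 12.8333 = -0.028

-0.028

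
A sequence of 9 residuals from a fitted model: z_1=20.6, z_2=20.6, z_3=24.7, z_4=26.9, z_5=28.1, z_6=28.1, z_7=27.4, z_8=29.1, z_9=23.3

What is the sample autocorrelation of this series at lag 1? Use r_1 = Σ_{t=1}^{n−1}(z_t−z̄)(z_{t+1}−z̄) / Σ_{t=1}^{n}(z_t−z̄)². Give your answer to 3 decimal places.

Mean z̄ = (20.6 + 20.6 + 24.7 + 26.9 + 28.1 + 28.1 + 27.4 + 29.1 + 23.3)/9 = 25.4222
Numerator Σ_{t=1}^{8}(z_t−z̄)(z_{t+1}−z̄) = 41.5617
Denominator Σ(z_t−z̄)² = 85.4956
r_1 = 41.5617 / 85.4956 = 0.486

0.486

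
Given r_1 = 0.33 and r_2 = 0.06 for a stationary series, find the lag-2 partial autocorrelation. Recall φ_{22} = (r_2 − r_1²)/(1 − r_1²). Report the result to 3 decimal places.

-0.055

φ_{22} = (r_2 − r_1²) / (1 − r_1²)
r_1² = (0.33)² = 0.1089
Numerator = 0.06 − 0.1089 = -0.0489; denominator = 1 − 0.1089 = 0.8911
φ_{22} = -0.0489 / 0.8911 = -0.055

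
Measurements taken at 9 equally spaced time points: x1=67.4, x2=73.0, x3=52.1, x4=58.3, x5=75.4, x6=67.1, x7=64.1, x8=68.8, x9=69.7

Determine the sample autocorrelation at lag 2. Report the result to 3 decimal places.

-0.554

Mean x̄ = (67.4 + 73.0 + 52.1 + 58.3 + 75.4 + 67.1 + 64.1 + 68.8 + 69.7)/9 = 66.2111
Numerator Σ_{t=1}^{7}(x_t−x̄)(x_{t+2}−x̄) = -231.6447
Denominator Σ(x_t−x̄)² = 417.7689
r_2 = -231.6447 / 417.7689 = -0.554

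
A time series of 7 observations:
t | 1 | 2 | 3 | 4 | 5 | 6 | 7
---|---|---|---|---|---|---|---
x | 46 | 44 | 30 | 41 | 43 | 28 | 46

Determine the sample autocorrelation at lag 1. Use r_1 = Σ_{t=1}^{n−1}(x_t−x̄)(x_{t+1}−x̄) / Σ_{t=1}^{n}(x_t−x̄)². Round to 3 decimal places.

-0.396

Mean x̄ = (46 + 44 + 30 + 41 + 43 + 28 + 46)/7 = 39.7143
Numerator Σ_{t=1}^{6}(x_t−x̄)(x_{t+1}−x̄) = -135.0816
Denominator Σ(x_t−x̄)² = 341.4286
r_1 = -135.0816 / 341.4286 = -0.396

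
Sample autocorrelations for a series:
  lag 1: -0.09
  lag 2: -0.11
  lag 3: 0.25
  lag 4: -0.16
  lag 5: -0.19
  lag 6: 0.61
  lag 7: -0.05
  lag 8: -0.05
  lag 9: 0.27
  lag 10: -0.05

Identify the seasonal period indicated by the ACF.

The largest autocorrelation is r_6 = 0.61; the remaining lags stay at or below 0.27.
The dominant spike at lag 6 indicates a seasonal period of 6.

6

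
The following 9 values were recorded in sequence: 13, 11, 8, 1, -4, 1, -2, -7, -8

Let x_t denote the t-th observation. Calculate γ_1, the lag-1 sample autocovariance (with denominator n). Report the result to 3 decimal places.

31.706

Mean x̄ = (13 + 11 + 8 + 1 − 4 + 1 − 2 − 7 − 8)/9 = 1.4444
Σ_{t=1}^{8}(x_t−x̄)(x_{t+1}−x̄) = 285.3580
γ_1 = 285.3580 / 9 = 31.706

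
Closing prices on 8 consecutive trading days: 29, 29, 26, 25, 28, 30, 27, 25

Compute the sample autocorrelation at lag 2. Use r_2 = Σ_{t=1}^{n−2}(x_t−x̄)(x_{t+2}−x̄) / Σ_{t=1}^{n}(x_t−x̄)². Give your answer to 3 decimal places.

-0.760

Mean x̄ = (29 + 29 + 26 + 25 + 28 + 30 + 27 + 25)/8 = 27.3750
Numerator Σ_{t=1}^{6}(x_t−x̄)(x_{t+2}−x̄) = -19.6563
Denominator Σ(x_t−x̄)² = 25.8750
r_2 = -19.6563 / 25.8750 = -0.760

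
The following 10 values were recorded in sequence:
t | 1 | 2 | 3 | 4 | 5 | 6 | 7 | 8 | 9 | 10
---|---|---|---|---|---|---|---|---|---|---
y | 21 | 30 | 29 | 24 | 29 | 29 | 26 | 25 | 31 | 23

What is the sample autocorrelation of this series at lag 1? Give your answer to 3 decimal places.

-0.411

Mean ȳ = (21 + 30 + 29 + 24 + 29 + 29 + 26 + 25 + 31 + 23)/10 = 26.7000
Numerator Σ_{t=1}^{9}(y_t−ȳ)(y_{t+1}−ȳ) = -41.9900
Denominator Σ(y_t−ȳ)² = 102.1000
r_1 = -41.9900 / 102.1000 = -0.411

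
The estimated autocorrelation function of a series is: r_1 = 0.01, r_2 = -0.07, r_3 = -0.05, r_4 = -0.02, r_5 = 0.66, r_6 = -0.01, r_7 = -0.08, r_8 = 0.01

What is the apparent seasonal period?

The largest autocorrelation is r_5 = 0.66; the remaining lags stay at or below 0.01.
The dominant spike at lag 5 indicates a seasonal period of 5.

5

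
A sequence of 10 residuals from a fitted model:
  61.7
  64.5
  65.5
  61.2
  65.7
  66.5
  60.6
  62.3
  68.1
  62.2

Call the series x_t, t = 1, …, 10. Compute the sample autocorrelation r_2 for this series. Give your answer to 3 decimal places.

-0.520

Mean x̄ = (61.7 + 64.5 + 65.5 + 61.2 + 65.7 + 66.5 + 60.6 + 62.3 + 68.1 + 62.2)/10 = 63.8300
Numerator Σ_{t=1}^{8}(x_t−x̄)(x_{t+2}−x̄) = -30.6418
Denominator Σ(x_t−x̄)² = 58.9810
r_2 = -30.6418 / 58.9810 = -0.520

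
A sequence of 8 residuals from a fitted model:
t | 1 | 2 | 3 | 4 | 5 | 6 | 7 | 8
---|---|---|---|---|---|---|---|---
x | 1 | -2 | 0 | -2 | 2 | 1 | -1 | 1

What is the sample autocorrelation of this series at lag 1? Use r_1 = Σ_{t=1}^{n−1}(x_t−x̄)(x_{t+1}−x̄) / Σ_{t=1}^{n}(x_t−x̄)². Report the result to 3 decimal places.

Mean x̄ = (1 − 2 + 0 − 2 + 2 + 1 − 1 + 1)/8 = 0.0000
Deviations from mean: 1.0000, -2.0000, 0.0000, -2.0000, 2.0000, 1.0000, -1.0000, 1.0000
Numerator Σ_{t=1}^{7}(x_t−x̄)(x_{t+1}−x̄) = -6.0000
Denominator Σ(x_t−x̄)² = 16.0000
r_1 = -6.0000 / 16.0000 = -0.375

-0.375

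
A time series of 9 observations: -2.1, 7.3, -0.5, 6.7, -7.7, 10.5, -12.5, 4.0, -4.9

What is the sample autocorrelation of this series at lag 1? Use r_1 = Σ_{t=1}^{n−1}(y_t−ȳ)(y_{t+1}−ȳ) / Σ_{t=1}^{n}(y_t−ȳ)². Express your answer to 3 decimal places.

Mean ȳ = (-2.1 + 7.3 − 0.5 + 6.7 − 7.7 + 10.5 − 12.5 + 4.0 − 4.9)/9 = 0.0889
Numerator Σ_{t=1}^{8}(y_t−ȳ)(y_{t+1}−ȳ) = -356.3212
Denominator Σ(y_t−ȳ)² = 468.5689
r_1 = -356.3212 / 468.5689 = -0.760

-0.760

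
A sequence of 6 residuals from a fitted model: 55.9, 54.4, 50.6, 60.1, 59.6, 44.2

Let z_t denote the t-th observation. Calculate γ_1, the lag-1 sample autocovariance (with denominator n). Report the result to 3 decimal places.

Mean z̄ = (55.9 + 54.4 + 50.6 + 60.1 + 59.6 + 44.2)/6 = 54.1333
Σ_{t=1}^{5}(z_t−z̄)(z_{t+1}−z̄) = -43.2378
γ_1 = -43.2378 / 6 = -7.206

-7.206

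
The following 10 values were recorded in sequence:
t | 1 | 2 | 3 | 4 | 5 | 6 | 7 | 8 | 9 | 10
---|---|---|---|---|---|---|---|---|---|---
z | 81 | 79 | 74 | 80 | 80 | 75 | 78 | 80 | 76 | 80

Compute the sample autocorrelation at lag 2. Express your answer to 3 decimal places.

-0.478

Mean z̄ = (81 + 79 + 74 + 80 + 80 + 75 + 78 + 80 + 76 + 80)/10 = 78.3000
Numerator Σ_{t=1}^{8}(z_t−z̄)(z_{t+2}−z̄) = -25.8800
Denominator Σ(z_t−z̄)² = 54.1000
r_2 = -25.8800 / 54.1000 = -0.478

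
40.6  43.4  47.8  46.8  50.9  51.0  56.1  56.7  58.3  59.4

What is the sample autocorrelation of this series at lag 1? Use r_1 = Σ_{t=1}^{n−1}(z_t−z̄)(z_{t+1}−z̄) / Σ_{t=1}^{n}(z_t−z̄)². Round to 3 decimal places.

Mean z̄ = (40.6 + 43.4 + 47.8 + 46.8 + 50.9 + 51.0 + 56.1 + 56.7 + 58.3 + 59.4)/10 = 51.1000
Numerator Σ_{t=1}^{9}(z_t−z̄)(z_{t+1}−z̄) = 248.9100
Denominator Σ(z_t−z̄)² = 376.0600
r_1 = 248.9100 / 376.0600 = 0.662

0.662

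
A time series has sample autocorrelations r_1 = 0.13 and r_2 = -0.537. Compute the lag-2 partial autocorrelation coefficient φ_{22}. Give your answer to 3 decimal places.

-0.563

φ_{22} = (r_2 − r_1²) / (1 − r_1²)
r_1² = (0.13)² = 0.0169
Numerator = -0.537 − 0.0169 = -0.5539; denominator = 1 − 0.0169 = 0.9831
φ_{22} = -0.5539 / 0.9831 = -0.563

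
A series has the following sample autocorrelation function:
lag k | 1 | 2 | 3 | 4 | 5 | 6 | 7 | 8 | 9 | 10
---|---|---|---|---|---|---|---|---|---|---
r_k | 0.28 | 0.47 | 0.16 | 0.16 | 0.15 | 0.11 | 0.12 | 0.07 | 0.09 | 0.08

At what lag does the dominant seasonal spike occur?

2

The largest autocorrelation is r_2 = 0.47; the remaining lags stay at or below 0.28.
The dominant spike at lag 2 indicates a seasonal period of 2.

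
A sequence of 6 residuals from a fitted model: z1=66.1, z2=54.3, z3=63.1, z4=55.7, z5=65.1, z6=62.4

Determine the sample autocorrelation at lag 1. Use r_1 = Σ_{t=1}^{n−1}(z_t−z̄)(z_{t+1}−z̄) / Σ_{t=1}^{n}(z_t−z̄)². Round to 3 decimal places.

-0.612

Mean z̄ = (66.1 + 54.3 + 63.1 + 55.7 + 65.1 + 62.4)/6 = 61.1167
Deviations from mean: 4.9833, -6.8167, 1.9833, -5.4167, 3.9833, 1.2833
Σ(z_t−z̄)(z_{t+1}−z̄) = (-33.9697) + (-13.5197) + (-10.7431) + (-21.5764) + (5.1119) = -74.6969
Denominator Σ(z_t−z̄)² = 122.0883
r_1 = -74.6969 / 122.0883 = -0.612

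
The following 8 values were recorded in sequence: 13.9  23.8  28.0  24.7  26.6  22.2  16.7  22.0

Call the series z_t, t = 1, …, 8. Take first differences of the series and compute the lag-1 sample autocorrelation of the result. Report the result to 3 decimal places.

First differences Δz: 9.9, 4.2, -3.3, 1.9, -4.4, -5.5, 5.3
Mean of differences = 1.1571
Numerator Σ(Δz_t−Δz̄)(Δz_{t+1}−Δz̄) = 15.0167
Denominator Σ(Δz_t−Δz̄)² = 198.4771
r_1(Δz) = 15.0167 / 198.4771 = 0.076

0.076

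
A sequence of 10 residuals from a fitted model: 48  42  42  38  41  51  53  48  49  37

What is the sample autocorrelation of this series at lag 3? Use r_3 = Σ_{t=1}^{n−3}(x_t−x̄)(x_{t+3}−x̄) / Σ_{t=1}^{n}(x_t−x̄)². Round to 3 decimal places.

-0.480

Mean x̄ = (48 + 42 + 42 + 38 + 41 + 51 + 53 + 48 + 49 + 37)/10 = 44.9000
Numerator Σ_{t=1}^{7}(x_t−x̄)(x_{t+3}−x̄) = -134.7300
Denominator Σ(x_t−x̄)² = 280.9000
r_3 = -134.7300 / 280.9000 = -0.480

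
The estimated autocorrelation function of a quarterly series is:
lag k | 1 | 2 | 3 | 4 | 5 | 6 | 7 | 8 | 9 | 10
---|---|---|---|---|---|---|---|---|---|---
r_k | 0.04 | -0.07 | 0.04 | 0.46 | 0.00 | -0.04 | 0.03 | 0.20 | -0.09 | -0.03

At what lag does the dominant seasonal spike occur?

The largest autocorrelation is r_4 = 0.46, with a weaker echo at lag 8 (0.20); the remaining lags stay at or below 0.04.
The dominant spike at lag 4 indicates a seasonal period of 4.

4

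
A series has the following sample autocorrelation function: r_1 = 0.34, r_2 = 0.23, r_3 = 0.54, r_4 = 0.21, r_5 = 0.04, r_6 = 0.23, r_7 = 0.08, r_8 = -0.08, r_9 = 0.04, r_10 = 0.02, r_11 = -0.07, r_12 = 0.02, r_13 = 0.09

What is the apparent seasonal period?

3

The largest autocorrelation is r_3 = 0.54; the remaining lags stay at or below 0.34. The elevated value at lag 1 (0.34), dropping to 0.23 at lag 2, reflects decaying short-term dependence rather than seasonality.
The dominant spike at lag 3 indicates a seasonal period of 3.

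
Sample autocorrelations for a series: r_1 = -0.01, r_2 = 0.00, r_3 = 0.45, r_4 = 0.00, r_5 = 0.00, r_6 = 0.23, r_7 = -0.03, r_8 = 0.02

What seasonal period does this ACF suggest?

3

The largest autocorrelation is r_3 = 0.45, with a weaker echo at lag 6 (0.23); the remaining lags stay at or below 0.02.
The dominant spike at lag 3 indicates a seasonal period of 3.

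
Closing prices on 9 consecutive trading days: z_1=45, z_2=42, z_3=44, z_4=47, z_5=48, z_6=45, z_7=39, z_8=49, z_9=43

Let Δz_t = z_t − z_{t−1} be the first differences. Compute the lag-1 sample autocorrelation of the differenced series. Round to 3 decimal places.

First differences Δz: -3, 2, 3, 1, -3, -6, 10, -6
Mean of differences = -0.2500
Numerator Σ(Δz_t−Δz̄)(Δz_{t+1}−Δz̄) = -100.3125
Denominator Σ(Δz_t−Δz̄)² = 203.5000
r_1(Δz) = -100.3125 / 203.5000 = -0.493

-0.493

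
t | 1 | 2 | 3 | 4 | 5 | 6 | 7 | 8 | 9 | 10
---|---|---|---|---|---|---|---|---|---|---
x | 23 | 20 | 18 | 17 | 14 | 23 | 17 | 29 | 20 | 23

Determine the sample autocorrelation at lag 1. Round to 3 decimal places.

Mean x̄ = (23 + 20 + 18 + 17 + 14 + 23 + 17 + 29 + 20 + 23)/10 = 20.4000
Numerator Σ_{t=1}^{9}(x_t−x̄)(x_{t+1}−x̄) = -29.3600
Denominator Σ(x_t−x̄)² = 164.4000
r_1 = -29.3600 / 164.4000 = -0.179

-0.179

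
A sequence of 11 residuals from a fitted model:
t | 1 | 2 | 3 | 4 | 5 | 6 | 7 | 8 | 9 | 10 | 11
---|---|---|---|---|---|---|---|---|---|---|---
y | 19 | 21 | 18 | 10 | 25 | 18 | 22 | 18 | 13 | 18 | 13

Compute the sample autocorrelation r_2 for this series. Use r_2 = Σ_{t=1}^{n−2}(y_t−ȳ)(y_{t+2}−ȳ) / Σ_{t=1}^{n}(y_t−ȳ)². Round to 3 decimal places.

0.044

Mean ȳ = (19 + 21 + 18 + 10 + 25 + 18 + 22 + 18 + 13 + 18 + 13)/11 = 17.7273
Numerator Σ_{t=1}^{9}(y_t−ȳ)(y_{t+2}−ȳ) = 8.3058
Denominator Σ(y_t−ȳ)² = 188.1818
r_2 = 8.3058 / 188.1818 = 0.044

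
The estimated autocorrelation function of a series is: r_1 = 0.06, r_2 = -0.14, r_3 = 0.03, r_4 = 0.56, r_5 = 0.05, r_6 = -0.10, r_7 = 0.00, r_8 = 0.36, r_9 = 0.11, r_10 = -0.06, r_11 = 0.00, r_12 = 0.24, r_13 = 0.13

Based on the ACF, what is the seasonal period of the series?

4

The largest autocorrelation is r_4 = 0.56, with weaker echoes at lags 8 (0.36) and 12 (0.24); the remaining lags stay at or below 0.13.
The dominant spike at lag 4 indicates a seasonal period of 4.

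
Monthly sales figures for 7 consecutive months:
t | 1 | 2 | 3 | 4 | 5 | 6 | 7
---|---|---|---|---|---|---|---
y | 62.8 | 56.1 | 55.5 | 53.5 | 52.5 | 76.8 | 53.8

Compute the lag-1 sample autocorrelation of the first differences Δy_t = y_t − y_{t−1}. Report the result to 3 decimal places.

-0.473

First differences Δy: -6.7, -0.6, -2.0, -1.0, 24.3, -23.0
Mean of differences = -1.5000
Numerator Σ(Δy_t−Δȳ)(Δy_{t+1}−Δȳ) = -547.1800
Denominator Σ(Δy_t−Δȳ)² = 1156.2400
r_1(Δy) = -547.1800 / 1156.2400 = -0.473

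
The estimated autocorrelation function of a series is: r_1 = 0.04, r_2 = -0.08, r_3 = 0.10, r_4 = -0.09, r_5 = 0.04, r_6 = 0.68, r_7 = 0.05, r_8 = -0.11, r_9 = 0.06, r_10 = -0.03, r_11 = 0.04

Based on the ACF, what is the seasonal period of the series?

6

The largest autocorrelation is r_6 = 0.68; the remaining lags stay at or below 0.10.
The dominant spike at lag 6 indicates a seasonal period of 6.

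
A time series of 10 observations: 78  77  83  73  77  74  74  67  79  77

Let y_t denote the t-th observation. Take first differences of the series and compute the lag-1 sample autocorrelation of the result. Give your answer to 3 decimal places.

-0.629

First differences Δy: -1, 6, -10, 4, -3, 0, -7, 12, -2
Mean of differences = -0.1111
Numerator Σ(Δy_t−Δȳ)(Δy_{t+1}−Δȳ) = -225.7901
Denominator Σ(Δy_t−Δȳ)² = 358.8889
r_1(Δy) = -225.7901 / 358.8889 = -0.629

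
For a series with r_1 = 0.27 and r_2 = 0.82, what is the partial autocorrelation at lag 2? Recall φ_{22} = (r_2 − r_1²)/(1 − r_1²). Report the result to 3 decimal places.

0.806

φ_{22} = (r_2 − r_1²) / (1 − r_1²)
r_1² = (0.27)² = 0.0729
Numerator = 0.82 − 0.0729 = 0.7471; denominator = 1 − 0.0729 = 0.9271
φ_{22} = 0.7471 / 0.9271 = 0.806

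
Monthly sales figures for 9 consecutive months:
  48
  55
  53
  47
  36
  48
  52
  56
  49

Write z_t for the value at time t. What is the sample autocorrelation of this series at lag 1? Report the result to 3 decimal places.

Mean z̄ = (48 + 55 + 53 + 47 + 36 + 48 + 52 + 56 + 49)/9 = 49.3333
Numerator Σ_{t=1}^{8}(z_t−z̄)(z_{t+1}−z̄) = 65.5556
Denominator Σ(z_t−z̄)² = 284.0000
r_1 = 65.5556 / 284.0000 = 0.231

0.231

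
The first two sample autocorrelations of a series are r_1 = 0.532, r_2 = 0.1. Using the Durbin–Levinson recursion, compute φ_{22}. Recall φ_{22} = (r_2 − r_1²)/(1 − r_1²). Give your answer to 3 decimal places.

φ_{22} = (r_2 − r_1²) / (1 − r_1²)
r_1² = (0.532)² = 0.283024
Numerator = 0.1 − 0.2830 = -0.1830; denominator = 1 − 0.2830 = 0.7170
φ_{22} = -0.1830 / 0.7170 = -0.255

-0.255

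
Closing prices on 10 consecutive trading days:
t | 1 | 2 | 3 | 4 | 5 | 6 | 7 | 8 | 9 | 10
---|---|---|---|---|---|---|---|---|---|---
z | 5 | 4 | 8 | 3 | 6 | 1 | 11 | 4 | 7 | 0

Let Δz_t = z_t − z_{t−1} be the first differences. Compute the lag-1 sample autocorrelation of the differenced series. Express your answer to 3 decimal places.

-0.766

First differences Δz: -1, 4, -5, 3, -5, 10, -7, 3, -7
Mean of differences = -0.5556
Numerator Σ(Δz_t−Δz̄)(Δz_{t+1}−Δz̄) = -214.6420
Denominator Σ(Δz_t−Δz̄)² = 280.2222
r_1(Δz) = -214.6420 / 280.2222 = -0.766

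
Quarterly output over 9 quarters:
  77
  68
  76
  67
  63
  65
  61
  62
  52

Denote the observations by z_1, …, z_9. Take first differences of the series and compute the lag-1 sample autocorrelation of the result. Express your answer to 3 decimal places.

-0.585

First differences Δz: -9, 8, -9, -4, 2, -4, 1, -10
Mean of differences = -3.1250
Numerator Σ(Δz_t−Δz̄)(Δz_{t+1}−Δz̄) = -166.5156
Denominator Σ(Δz_t−Δz̄)² = 284.8750
r_1(Δz) = -166.5156 / 284.8750 = -0.585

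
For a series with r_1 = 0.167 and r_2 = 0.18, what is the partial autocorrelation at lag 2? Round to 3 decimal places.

φ_{22} = (r_2 − r_1²) / (1 − r_1²)
r_1² = (0.167)² = 0.027889
Numerator = 0.18 − 0.0279 = 0.1521; denominator = 1 − 0.0279 = 0.9721
φ_{22} = 0.1521 / 0.9721 = 0.156

0.156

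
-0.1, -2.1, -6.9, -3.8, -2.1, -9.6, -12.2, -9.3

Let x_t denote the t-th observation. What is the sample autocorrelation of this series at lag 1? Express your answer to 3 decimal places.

Mean x̄ = (-0.1 − 2.1 − 6.9 − 3.8 − 2.1 − 9.6 − 12.2 − 9.3)/8 = -5.7625
Deviations from mean: 5.6625, 3.6625, -1.1375, 1.9625, 3.6625, -3.8375, -6.4375, -3.5375
Numerator Σ_{t=1}^{7}(x_t−x̄)(x_{t+1}−x̄) = 54.9498
Denominator Σ(x_t−x̄)² = 132.7188
r_1 = 54.9498 / 132.7188 = 0.414

0.414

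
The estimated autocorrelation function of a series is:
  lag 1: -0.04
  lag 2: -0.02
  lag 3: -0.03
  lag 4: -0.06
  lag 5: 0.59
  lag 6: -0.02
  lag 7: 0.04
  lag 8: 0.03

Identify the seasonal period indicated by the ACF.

The largest autocorrelation is r_5 = 0.59; the remaining lags stay at or below 0.04.
The dominant spike at lag 5 indicates a seasonal period of 5.

5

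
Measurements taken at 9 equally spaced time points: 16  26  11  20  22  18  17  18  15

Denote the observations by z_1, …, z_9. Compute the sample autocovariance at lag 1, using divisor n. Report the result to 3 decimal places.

Mean z̄ = (16 + 26 + 11 + 20 + 22 + 18 + 17 + 18 + 15)/9 = 18.1111
Σ_{t=1}^{8}(z_t−z̄)(z_{t+1}−z̄) = -78.6790
γ_1 = -78.6790 / 9 = -8.742

-8.742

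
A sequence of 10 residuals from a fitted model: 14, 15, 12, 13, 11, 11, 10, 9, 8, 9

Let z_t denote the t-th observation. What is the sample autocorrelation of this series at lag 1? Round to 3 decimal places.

Mean z̄ = (14 + 15 + 12 + 13 + 11 + 11 + 10 + 9 + 8 + 9)/10 = 11.2000
Numerator Σ_{t=1}^{9}(z_t−z̄)(z_{t+1}−z̄) = 31.7600
Denominator Σ(z_t−z̄)² = 47.6000
r_1 = 31.7600 / 47.6000 = 0.667

0.667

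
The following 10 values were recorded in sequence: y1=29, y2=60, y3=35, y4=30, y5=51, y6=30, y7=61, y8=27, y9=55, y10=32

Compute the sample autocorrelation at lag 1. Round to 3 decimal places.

-0.751

Mean ȳ = (29 + 60 + 35 + 30 + 51 + 30 + 61 + 27 + 55 + 32)/10 = 41.0000
Numerator Σ_{t=1}^{9}(y_t−ȳ)(y_{t+1}−ȳ) = -1318.0000
Denominator Σ(y_t−ȳ)² = 1756.0000
r_1 = -1318.0000 / 1756.0000 = -0.751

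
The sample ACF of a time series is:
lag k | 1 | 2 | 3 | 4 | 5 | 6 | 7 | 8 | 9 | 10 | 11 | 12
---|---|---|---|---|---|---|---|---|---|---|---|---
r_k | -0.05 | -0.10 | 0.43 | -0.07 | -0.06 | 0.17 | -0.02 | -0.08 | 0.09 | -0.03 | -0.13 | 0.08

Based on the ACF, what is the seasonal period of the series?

3

The largest autocorrelation is r_3 = 0.43, with a weaker echo at lag 6 (0.17); the remaining lags stay at or below 0.09.
The dominant spike at lag 3 indicates a seasonal period of 3.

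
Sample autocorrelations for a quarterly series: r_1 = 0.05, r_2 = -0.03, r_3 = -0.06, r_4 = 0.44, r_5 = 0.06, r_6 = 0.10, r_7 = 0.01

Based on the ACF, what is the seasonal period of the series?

4

The largest autocorrelation is r_4 = 0.44; the remaining lags stay at or below 0.10.
The dominant spike at lag 4 indicates a seasonal period of 4.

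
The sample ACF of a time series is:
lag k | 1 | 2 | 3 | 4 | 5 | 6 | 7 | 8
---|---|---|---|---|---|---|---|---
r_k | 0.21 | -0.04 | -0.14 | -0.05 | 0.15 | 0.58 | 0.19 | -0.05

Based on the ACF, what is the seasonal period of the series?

The largest autocorrelation is r_6 = 0.58; the remaining lags stay at or below 0.21.
The dominant spike at lag 6 indicates a seasonal period of 6.

6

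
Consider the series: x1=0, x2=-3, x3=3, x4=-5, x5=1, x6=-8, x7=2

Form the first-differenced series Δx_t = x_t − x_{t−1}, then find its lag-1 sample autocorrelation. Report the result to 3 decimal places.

-0.788

First differences Δx: -3, 6, -8, 6, -9, 10
Mean of differences = 0.3333
Numerator Σ(Δx_t−Δx̄)(Δx_{t+1}−Δx̄) = -256.4444
Denominator Σ(Δx_t−Δx̄)² = 325.3333
r_1(Δx) = -256.4444 / 325.3333 = -0.788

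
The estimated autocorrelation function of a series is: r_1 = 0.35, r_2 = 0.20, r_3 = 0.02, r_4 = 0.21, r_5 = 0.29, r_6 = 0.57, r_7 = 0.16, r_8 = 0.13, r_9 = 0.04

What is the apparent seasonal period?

The largest autocorrelation is r_6 = 0.57; the remaining lags stay at or below 0.35. The elevated value at lag 1 (0.35), dropping to 0.20 at lag 2, reflects decaying short-term dependence rather than seasonality.
The dominant spike at lag 6 indicates a seasonal period of 6.

6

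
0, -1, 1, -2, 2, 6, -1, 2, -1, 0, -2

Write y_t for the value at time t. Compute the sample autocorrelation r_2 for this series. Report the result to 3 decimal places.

0.040

Mean ȳ = (0 − 1 + 1 − 2 + 2 + 6 − 1 + 2 − 1 + 0 − 2)/11 = 0.3636
Numerator Σ_{t=1}^{9}(y_t−ȳ)(y_{t+2}−ȳ) = 2.1901
Denominator Σ(y_t−ȳ)² = 54.5455
r_2 = 2.1901 / 54.5455 = 0.040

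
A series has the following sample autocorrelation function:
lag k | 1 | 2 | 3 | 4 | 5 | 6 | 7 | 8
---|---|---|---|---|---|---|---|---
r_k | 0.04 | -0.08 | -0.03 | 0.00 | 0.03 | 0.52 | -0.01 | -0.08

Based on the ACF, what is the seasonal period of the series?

6

The largest autocorrelation is r_6 = 0.52; the remaining lags stay at or below 0.04.
The dominant spike at lag 6 indicates a seasonal period of 6.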